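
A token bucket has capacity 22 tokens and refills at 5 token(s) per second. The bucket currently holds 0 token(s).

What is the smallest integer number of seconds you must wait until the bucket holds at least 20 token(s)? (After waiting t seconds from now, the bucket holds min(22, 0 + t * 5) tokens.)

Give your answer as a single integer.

Answer: 4

Derivation:
Need 0 + t * 5 >= 20, so t >= 20/5.
Smallest integer t = ceil(20/5) = 4.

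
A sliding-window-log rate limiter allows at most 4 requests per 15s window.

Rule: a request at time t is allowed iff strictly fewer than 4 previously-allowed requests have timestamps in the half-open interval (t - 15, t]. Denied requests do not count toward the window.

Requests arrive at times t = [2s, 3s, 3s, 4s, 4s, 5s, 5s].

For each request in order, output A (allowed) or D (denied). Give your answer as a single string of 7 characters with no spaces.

Answer: AAAADDD

Derivation:
Tracking allowed requests in the window:
  req#1 t=2s: ALLOW
  req#2 t=3s: ALLOW
  req#3 t=3s: ALLOW
  req#4 t=4s: ALLOW
  req#5 t=4s: DENY
  req#6 t=5s: DENY
  req#7 t=5s: DENY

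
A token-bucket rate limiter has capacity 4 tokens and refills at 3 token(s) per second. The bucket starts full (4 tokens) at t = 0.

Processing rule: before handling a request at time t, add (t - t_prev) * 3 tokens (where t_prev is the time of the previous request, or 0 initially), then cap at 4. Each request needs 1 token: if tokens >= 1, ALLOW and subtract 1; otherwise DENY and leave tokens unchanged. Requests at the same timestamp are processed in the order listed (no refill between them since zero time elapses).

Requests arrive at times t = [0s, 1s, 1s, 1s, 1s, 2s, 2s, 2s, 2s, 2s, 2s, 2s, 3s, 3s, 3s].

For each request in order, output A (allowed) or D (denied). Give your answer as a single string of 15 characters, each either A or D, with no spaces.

Answer: AAAAAAAADDDDAAA

Derivation:
Simulating step by step:
  req#1 t=0s: ALLOW
  req#2 t=1s: ALLOW
  req#3 t=1s: ALLOW
  req#4 t=1s: ALLOW
  req#5 t=1s: ALLOW
  req#6 t=2s: ALLOW
  req#7 t=2s: ALLOW
  req#8 t=2s: ALLOW
  req#9 t=2s: DENY
  req#10 t=2s: DENY
  req#11 t=2s: DENY
  req#12 t=2s: DENY
  req#13 t=3s: ALLOW
  req#14 t=3s: ALLOW
  req#15 t=3s: ALLOW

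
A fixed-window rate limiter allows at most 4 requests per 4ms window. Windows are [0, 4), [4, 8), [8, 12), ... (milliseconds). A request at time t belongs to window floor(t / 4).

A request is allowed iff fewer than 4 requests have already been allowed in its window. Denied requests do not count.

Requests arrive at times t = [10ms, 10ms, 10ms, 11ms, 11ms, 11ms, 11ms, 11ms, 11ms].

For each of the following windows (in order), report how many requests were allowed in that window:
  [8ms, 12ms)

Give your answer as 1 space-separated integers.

Answer: 4

Derivation:
Processing requests:
  req#1 t=10ms (window 2): ALLOW
  req#2 t=10ms (window 2): ALLOW
  req#3 t=10ms (window 2): ALLOW
  req#4 t=11ms (window 2): ALLOW
  req#5 t=11ms (window 2): DENY
  req#6 t=11ms (window 2): DENY
  req#7 t=11ms (window 2): DENY
  req#8 t=11ms (window 2): DENY
  req#9 t=11ms (window 2): DENY

Allowed counts by window: 4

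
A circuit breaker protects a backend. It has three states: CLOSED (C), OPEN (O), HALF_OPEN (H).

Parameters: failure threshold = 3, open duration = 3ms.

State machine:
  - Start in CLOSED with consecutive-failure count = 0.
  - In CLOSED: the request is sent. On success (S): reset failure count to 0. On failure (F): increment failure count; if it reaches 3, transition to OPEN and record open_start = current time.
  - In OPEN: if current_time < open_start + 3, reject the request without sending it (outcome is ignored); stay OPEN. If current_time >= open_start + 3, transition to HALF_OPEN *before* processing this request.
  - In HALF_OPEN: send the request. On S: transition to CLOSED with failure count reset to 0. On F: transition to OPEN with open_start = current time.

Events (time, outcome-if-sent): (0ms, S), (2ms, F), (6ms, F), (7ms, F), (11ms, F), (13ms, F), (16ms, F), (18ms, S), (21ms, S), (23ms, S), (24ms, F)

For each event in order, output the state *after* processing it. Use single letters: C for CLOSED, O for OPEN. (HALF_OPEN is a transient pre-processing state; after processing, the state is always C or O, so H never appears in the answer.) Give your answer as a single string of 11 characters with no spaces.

State after each event:
  event#1 t=0ms outcome=S: state=CLOSED
  event#2 t=2ms outcome=F: state=CLOSED
  event#3 t=6ms outcome=F: state=CLOSED
  event#4 t=7ms outcome=F: state=OPEN
  event#5 t=11ms outcome=F: state=OPEN
  event#6 t=13ms outcome=F: state=OPEN
  event#7 t=16ms outcome=F: state=OPEN
  event#8 t=18ms outcome=S: state=OPEN
  event#9 t=21ms outcome=S: state=CLOSED
  event#10 t=23ms outcome=S: state=CLOSED
  event#11 t=24ms outcome=F: state=CLOSED

Answer: CCCOOOOOCCC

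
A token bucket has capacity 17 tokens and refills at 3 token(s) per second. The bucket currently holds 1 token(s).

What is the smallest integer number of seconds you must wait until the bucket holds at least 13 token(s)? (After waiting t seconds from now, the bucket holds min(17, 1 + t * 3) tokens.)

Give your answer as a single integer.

Answer: 4

Derivation:
Need 1 + t * 3 >= 13, so t >= 12/3.
Smallest integer t = ceil(12/3) = 4.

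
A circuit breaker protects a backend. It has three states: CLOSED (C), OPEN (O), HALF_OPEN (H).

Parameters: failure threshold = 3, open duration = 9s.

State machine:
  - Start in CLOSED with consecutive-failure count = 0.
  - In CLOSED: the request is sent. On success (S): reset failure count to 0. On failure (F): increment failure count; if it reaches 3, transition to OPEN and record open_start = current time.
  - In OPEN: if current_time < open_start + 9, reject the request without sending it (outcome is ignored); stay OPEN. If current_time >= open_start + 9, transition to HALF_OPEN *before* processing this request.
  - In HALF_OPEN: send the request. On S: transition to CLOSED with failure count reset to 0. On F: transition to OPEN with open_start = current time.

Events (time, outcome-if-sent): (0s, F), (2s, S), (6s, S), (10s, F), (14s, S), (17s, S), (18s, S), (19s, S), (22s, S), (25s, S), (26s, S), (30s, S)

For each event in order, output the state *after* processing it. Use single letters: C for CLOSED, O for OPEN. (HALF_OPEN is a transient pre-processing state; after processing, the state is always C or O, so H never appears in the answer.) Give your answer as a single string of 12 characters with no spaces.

Answer: CCCCCCCCCCCC

Derivation:
State after each event:
  event#1 t=0s outcome=F: state=CLOSED
  event#2 t=2s outcome=S: state=CLOSED
  event#3 t=6s outcome=S: state=CLOSED
  event#4 t=10s outcome=F: state=CLOSED
  event#5 t=14s outcome=S: state=CLOSED
  event#6 t=17s outcome=S: state=CLOSED
  event#7 t=18s outcome=S: state=CLOSED
  event#8 t=19s outcome=S: state=CLOSED
  event#9 t=22s outcome=S: state=CLOSED
  event#10 t=25s outcome=S: state=CLOSED
  event#11 t=26s outcome=S: state=CLOSED
  event#12 t=30s outcome=S: state=CLOSED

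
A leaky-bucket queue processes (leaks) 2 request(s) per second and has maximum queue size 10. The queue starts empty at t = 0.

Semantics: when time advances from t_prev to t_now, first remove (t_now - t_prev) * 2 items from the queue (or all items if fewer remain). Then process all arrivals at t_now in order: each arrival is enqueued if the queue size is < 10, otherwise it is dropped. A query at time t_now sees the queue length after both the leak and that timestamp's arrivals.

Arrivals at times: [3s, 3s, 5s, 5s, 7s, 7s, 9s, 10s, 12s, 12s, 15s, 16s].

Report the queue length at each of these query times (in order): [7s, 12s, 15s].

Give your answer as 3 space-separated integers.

Queue lengths at query times:
  query t=7s: backlog = 2
  query t=12s: backlog = 2
  query t=15s: backlog = 1

Answer: 2 2 1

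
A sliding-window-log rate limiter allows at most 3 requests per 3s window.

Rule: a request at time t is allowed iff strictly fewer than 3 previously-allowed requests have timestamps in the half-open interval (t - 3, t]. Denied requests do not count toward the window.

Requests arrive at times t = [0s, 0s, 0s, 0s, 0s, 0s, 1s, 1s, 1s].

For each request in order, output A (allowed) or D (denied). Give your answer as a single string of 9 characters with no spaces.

Answer: AAADDDDDD

Derivation:
Tracking allowed requests in the window:
  req#1 t=0s: ALLOW
  req#2 t=0s: ALLOW
  req#3 t=0s: ALLOW
  req#4 t=0s: DENY
  req#5 t=0s: DENY
  req#6 t=0s: DENY
  req#7 t=1s: DENY
  req#8 t=1s: DENY
  req#9 t=1s: DENY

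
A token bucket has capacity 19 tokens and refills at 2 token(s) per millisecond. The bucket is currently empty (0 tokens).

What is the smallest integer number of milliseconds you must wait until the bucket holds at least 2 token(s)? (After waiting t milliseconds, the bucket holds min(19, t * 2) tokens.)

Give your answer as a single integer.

Need t * 2 >= 2, so t >= 2/2.
Smallest integer t = ceil(2/2) = 1.

Answer: 1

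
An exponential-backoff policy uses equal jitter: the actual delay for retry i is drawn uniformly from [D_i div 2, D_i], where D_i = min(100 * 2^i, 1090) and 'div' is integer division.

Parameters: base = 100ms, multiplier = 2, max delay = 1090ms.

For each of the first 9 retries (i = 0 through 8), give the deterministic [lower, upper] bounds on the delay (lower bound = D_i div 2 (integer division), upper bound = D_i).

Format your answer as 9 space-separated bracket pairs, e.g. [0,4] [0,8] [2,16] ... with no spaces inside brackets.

Computing bounds per retry:
  i=0: D_i=min(100*2^0,1090)=100, bounds=[50,100]
  i=1: D_i=min(100*2^1,1090)=200, bounds=[100,200]
  i=2: D_i=min(100*2^2,1090)=400, bounds=[200,400]
  i=3: D_i=min(100*2^3,1090)=800, bounds=[400,800]
  i=4: D_i=min(100*2^4,1090)=1090, bounds=[545,1090]
  i=5: D_i=min(100*2^5,1090)=1090, bounds=[545,1090]
  i=6: D_i=min(100*2^6,1090)=1090, bounds=[545,1090]
  i=7: D_i=min(100*2^7,1090)=1090, bounds=[545,1090]
  i=8: D_i=min(100*2^8,1090)=1090, bounds=[545,1090]

Answer: [50,100] [100,200] [200,400] [400,800] [545,1090] [545,1090] [545,1090] [545,1090] [545,1090]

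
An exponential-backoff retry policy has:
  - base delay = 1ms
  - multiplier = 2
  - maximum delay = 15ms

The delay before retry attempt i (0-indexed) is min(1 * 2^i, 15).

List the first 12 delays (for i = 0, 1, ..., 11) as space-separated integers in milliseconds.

Computing each delay:
  i=0: min(1*2^0, 15) = 1
  i=1: min(1*2^1, 15) = 2
  i=2: min(1*2^2, 15) = 4
  i=3: min(1*2^3, 15) = 8
  i=4: min(1*2^4, 15) = 15
  i=5: min(1*2^5, 15) = 15
  i=6: min(1*2^6, 15) = 15
  i=7: min(1*2^7, 15) = 15
  i=8: min(1*2^8, 15) = 15
  i=9: min(1*2^9, 15) = 15
  i=10: min(1*2^10, 15) = 15
  i=11: min(1*2^11, 15) = 15

Answer: 1 2 4 8 15 15 15 15 15 15 15 15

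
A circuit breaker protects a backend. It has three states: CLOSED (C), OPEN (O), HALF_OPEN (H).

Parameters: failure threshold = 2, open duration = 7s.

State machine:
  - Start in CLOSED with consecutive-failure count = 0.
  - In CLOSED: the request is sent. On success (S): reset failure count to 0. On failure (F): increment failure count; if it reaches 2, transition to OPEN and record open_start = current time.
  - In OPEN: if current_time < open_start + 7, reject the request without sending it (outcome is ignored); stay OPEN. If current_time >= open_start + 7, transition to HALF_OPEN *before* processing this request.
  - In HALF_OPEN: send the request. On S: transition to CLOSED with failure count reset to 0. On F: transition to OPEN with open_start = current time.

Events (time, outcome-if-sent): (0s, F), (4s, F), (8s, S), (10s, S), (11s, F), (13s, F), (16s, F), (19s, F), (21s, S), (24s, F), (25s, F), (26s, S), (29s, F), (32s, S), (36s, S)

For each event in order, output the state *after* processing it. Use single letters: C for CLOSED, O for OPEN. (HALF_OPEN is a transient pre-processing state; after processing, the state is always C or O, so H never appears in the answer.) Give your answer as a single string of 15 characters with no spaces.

Answer: COOOOOOOOOOCCCC

Derivation:
State after each event:
  event#1 t=0s outcome=F: state=CLOSED
  event#2 t=4s outcome=F: state=OPEN
  event#3 t=8s outcome=S: state=OPEN
  event#4 t=10s outcome=S: state=OPEN
  event#5 t=11s outcome=F: state=OPEN
  event#6 t=13s outcome=F: state=OPEN
  event#7 t=16s outcome=F: state=OPEN
  event#8 t=19s outcome=F: state=OPEN
  event#9 t=21s outcome=S: state=OPEN
  event#10 t=24s outcome=F: state=OPEN
  event#11 t=25s outcome=F: state=OPEN
  event#12 t=26s outcome=S: state=CLOSED
  event#13 t=29s outcome=F: state=CLOSED
  event#14 t=32s outcome=S: state=CLOSED
  event#15 t=36s outcome=S: state=CLOSED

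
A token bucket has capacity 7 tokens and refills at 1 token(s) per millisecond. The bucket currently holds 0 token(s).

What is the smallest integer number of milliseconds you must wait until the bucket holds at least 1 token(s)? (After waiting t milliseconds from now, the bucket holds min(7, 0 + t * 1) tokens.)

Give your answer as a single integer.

Need 0 + t * 1 >= 1, so t >= 1/1.
Smallest integer t = ceil(1/1) = 1.

Answer: 1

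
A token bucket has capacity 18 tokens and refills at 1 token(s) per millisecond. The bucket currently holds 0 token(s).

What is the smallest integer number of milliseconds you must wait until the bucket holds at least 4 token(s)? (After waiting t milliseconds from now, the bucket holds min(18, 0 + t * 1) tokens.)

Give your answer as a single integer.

Answer: 4

Derivation:
Need 0 + t * 1 >= 4, so t >= 4/1.
Smallest integer t = ceil(4/1) = 4.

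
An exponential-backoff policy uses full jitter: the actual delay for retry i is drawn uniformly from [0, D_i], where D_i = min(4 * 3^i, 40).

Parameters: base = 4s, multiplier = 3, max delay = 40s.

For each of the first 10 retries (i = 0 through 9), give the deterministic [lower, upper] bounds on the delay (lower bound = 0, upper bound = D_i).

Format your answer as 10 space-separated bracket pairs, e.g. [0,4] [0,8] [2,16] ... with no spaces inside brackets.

Computing bounds per retry:
  i=0: D_i=min(4*3^0,40)=4, bounds=[0,4]
  i=1: D_i=min(4*3^1,40)=12, bounds=[0,12]
  i=2: D_i=min(4*3^2,40)=36, bounds=[0,36]
  i=3: D_i=min(4*3^3,40)=40, bounds=[0,40]
  i=4: D_i=min(4*3^4,40)=40, bounds=[0,40]
  i=5: D_i=min(4*3^5,40)=40, bounds=[0,40]
  i=6: D_i=min(4*3^6,40)=40, bounds=[0,40]
  i=7: D_i=min(4*3^7,40)=40, bounds=[0,40]
  i=8: D_i=min(4*3^8,40)=40, bounds=[0,40]
  i=9: D_i=min(4*3^9,40)=40, bounds=[0,40]

Answer: [0,4] [0,12] [0,36] [0,40] [0,40] [0,40] [0,40] [0,40] [0,40] [0,40]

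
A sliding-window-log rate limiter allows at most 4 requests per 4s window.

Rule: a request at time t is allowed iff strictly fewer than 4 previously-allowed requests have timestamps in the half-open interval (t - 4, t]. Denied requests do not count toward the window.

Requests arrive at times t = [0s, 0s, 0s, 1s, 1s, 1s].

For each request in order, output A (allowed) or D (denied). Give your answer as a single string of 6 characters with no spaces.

Answer: AAAADD

Derivation:
Tracking allowed requests in the window:
  req#1 t=0s: ALLOW
  req#2 t=0s: ALLOW
  req#3 t=0s: ALLOW
  req#4 t=1s: ALLOW
  req#5 t=1s: DENY
  req#6 t=1s: DENY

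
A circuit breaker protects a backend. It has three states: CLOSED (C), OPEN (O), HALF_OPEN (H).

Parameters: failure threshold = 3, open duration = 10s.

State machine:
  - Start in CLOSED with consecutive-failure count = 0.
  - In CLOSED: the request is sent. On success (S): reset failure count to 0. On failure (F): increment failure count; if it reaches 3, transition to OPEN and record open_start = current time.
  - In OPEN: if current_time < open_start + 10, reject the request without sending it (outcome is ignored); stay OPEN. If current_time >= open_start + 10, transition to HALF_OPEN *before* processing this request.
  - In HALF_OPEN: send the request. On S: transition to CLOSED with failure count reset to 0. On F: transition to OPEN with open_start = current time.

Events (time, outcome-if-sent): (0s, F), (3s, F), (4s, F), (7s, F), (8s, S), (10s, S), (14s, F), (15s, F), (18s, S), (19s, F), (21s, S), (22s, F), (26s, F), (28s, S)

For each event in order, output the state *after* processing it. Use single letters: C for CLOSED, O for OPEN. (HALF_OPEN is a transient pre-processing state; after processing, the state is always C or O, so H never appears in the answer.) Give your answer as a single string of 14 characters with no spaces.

Answer: CCOOOOOOOOOOOO

Derivation:
State after each event:
  event#1 t=0s outcome=F: state=CLOSED
  event#2 t=3s outcome=F: state=CLOSED
  event#3 t=4s outcome=F: state=OPEN
  event#4 t=7s outcome=F: state=OPEN
  event#5 t=8s outcome=S: state=OPEN
  event#6 t=10s outcome=S: state=OPEN
  event#7 t=14s outcome=F: state=OPEN
  event#8 t=15s outcome=F: state=OPEN
  event#9 t=18s outcome=S: state=OPEN
  event#10 t=19s outcome=F: state=OPEN
  event#11 t=21s outcome=S: state=OPEN
  event#12 t=22s outcome=F: state=OPEN
  event#13 t=26s outcome=F: state=OPEN
  event#14 t=28s outcome=S: state=OPEN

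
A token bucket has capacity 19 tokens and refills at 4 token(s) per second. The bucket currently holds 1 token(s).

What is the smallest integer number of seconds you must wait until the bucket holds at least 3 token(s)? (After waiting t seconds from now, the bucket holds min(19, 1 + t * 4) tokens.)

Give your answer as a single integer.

Answer: 1

Derivation:
Need 1 + t * 4 >= 3, so t >= 2/4.
Smallest integer t = ceil(2/4) = 1.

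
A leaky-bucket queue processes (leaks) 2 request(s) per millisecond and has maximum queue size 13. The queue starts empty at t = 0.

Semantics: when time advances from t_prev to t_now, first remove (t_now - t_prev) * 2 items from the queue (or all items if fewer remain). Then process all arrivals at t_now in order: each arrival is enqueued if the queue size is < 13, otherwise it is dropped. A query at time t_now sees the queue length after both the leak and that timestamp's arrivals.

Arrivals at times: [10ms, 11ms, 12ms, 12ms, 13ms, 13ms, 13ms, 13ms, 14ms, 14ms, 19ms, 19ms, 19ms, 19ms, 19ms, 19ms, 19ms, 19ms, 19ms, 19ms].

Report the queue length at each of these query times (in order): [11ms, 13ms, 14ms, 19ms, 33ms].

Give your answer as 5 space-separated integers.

Answer: 1 4 4 10 0

Derivation:
Queue lengths at query times:
  query t=11ms: backlog = 1
  query t=13ms: backlog = 4
  query t=14ms: backlog = 4
  query t=19ms: backlog = 10
  query t=33ms: backlog = 0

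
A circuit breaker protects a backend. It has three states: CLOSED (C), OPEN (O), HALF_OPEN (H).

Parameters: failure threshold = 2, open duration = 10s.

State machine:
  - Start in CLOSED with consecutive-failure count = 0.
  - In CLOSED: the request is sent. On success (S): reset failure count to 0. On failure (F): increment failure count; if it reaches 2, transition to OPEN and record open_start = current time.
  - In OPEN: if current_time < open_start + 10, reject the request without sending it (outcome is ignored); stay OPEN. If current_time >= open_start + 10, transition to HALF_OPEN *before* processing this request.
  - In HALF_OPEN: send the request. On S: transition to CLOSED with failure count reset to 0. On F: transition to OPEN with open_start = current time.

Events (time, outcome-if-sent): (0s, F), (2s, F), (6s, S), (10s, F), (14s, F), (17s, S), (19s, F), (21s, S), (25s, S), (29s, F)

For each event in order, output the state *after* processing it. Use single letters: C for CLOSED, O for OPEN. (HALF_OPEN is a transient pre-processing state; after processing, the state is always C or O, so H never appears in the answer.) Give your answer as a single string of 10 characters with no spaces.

State after each event:
  event#1 t=0s outcome=F: state=CLOSED
  event#2 t=2s outcome=F: state=OPEN
  event#3 t=6s outcome=S: state=OPEN
  event#4 t=10s outcome=F: state=OPEN
  event#5 t=14s outcome=F: state=OPEN
  event#6 t=17s outcome=S: state=OPEN
  event#7 t=19s outcome=F: state=OPEN
  event#8 t=21s outcome=S: state=OPEN
  event#9 t=25s outcome=S: state=CLOSED
  event#10 t=29s outcome=F: state=CLOSED

Answer: COOOOOOOCC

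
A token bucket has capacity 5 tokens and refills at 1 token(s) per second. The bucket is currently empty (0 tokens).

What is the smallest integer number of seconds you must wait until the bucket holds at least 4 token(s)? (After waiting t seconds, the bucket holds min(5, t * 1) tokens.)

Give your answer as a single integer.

Need t * 1 >= 4, so t >= 4/1.
Smallest integer t = ceil(4/1) = 4.

Answer: 4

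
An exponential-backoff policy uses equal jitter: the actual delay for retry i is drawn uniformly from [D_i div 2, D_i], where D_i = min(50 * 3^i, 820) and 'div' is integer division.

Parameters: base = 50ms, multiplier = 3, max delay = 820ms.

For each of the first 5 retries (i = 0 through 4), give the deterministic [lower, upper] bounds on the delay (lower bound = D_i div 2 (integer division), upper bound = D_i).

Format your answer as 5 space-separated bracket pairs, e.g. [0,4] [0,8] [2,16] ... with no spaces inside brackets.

Computing bounds per retry:
  i=0: D_i=min(50*3^0,820)=50, bounds=[25,50]
  i=1: D_i=min(50*3^1,820)=150, bounds=[75,150]
  i=2: D_i=min(50*3^2,820)=450, bounds=[225,450]
  i=3: D_i=min(50*3^3,820)=820, bounds=[410,820]
  i=4: D_i=min(50*3^4,820)=820, bounds=[410,820]

Answer: [25,50] [75,150] [225,450] [410,820] [410,820]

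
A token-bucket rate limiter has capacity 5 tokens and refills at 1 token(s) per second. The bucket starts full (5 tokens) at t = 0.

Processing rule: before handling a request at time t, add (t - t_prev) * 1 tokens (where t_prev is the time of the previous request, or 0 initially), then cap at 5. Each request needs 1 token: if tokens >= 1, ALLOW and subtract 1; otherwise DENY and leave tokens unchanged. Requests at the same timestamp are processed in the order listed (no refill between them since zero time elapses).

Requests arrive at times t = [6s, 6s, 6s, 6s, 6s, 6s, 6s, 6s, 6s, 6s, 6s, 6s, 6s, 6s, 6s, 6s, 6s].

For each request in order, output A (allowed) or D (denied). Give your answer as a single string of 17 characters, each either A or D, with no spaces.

Answer: AAAAADDDDDDDDDDDD

Derivation:
Simulating step by step:
  req#1 t=6s: ALLOW
  req#2 t=6s: ALLOW
  req#3 t=6s: ALLOW
  req#4 t=6s: ALLOW
  req#5 t=6s: ALLOW
  req#6 t=6s: DENY
  req#7 t=6s: DENY
  req#8 t=6s: DENY
  req#9 t=6s: DENY
  req#10 t=6s: DENY
  req#11 t=6s: DENY
  req#12 t=6s: DENY
  req#13 t=6s: DENY
  req#14 t=6s: DENY
  req#15 t=6s: DENY
  req#16 t=6s: DENY
  req#17 t=6s: DENY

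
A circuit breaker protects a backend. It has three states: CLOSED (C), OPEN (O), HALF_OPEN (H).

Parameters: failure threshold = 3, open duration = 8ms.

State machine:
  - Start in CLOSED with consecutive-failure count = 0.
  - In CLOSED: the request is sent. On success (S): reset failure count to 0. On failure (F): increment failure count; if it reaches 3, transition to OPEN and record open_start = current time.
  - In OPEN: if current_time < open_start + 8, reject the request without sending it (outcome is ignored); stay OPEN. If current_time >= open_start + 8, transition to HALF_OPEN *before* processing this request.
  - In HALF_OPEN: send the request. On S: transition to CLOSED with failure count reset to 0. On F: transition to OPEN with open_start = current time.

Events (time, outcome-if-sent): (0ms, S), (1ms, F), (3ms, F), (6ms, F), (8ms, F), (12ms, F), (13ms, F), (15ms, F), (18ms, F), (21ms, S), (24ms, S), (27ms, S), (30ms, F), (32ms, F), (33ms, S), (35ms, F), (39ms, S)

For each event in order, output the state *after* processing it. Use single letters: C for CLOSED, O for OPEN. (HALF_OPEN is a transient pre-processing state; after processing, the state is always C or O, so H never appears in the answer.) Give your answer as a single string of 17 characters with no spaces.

Answer: CCCOOOOOOOCCCCCCC

Derivation:
State after each event:
  event#1 t=0ms outcome=S: state=CLOSED
  event#2 t=1ms outcome=F: state=CLOSED
  event#3 t=3ms outcome=F: state=CLOSED
  event#4 t=6ms outcome=F: state=OPEN
  event#5 t=8ms outcome=F: state=OPEN
  event#6 t=12ms outcome=F: state=OPEN
  event#7 t=13ms outcome=F: state=OPEN
  event#8 t=15ms outcome=F: state=OPEN
  event#9 t=18ms outcome=F: state=OPEN
  event#10 t=21ms outcome=S: state=OPEN
  event#11 t=24ms outcome=S: state=CLOSED
  event#12 t=27ms outcome=S: state=CLOSED
  event#13 t=30ms outcome=F: state=CLOSED
  event#14 t=32ms outcome=F: state=CLOSED
  event#15 t=33ms outcome=S: state=CLOSED
  event#16 t=35ms outcome=F: state=CLOSED
  event#17 t=39ms outcome=S: state=CLOSED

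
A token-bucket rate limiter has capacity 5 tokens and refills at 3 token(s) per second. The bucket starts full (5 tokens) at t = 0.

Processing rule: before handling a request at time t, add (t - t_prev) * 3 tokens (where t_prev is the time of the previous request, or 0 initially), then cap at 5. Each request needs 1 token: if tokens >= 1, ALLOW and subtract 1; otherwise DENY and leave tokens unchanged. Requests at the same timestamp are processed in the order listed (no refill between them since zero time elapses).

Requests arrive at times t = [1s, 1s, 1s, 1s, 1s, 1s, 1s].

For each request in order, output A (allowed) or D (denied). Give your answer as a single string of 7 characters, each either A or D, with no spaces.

Answer: AAAAADD

Derivation:
Simulating step by step:
  req#1 t=1s: ALLOW
  req#2 t=1s: ALLOW
  req#3 t=1s: ALLOW
  req#4 t=1s: ALLOW
  req#5 t=1s: ALLOW
  req#6 t=1s: DENY
  req#7 t=1s: DENY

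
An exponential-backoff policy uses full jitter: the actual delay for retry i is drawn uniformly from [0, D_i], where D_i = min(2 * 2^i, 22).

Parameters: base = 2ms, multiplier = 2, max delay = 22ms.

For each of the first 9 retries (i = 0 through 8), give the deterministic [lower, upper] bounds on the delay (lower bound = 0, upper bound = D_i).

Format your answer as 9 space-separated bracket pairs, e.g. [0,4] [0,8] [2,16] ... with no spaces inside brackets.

Answer: [0,2] [0,4] [0,8] [0,16] [0,22] [0,22] [0,22] [0,22] [0,22]

Derivation:
Computing bounds per retry:
  i=0: D_i=min(2*2^0,22)=2, bounds=[0,2]
  i=1: D_i=min(2*2^1,22)=4, bounds=[0,4]
  i=2: D_i=min(2*2^2,22)=8, bounds=[0,8]
  i=3: D_i=min(2*2^3,22)=16, bounds=[0,16]
  i=4: D_i=min(2*2^4,22)=22, bounds=[0,22]
  i=5: D_i=min(2*2^5,22)=22, bounds=[0,22]
  i=6: D_i=min(2*2^6,22)=22, bounds=[0,22]
  i=7: D_i=min(2*2^7,22)=22, bounds=[0,22]
  i=8: D_i=min(2*2^8,22)=22, bounds=[0,22]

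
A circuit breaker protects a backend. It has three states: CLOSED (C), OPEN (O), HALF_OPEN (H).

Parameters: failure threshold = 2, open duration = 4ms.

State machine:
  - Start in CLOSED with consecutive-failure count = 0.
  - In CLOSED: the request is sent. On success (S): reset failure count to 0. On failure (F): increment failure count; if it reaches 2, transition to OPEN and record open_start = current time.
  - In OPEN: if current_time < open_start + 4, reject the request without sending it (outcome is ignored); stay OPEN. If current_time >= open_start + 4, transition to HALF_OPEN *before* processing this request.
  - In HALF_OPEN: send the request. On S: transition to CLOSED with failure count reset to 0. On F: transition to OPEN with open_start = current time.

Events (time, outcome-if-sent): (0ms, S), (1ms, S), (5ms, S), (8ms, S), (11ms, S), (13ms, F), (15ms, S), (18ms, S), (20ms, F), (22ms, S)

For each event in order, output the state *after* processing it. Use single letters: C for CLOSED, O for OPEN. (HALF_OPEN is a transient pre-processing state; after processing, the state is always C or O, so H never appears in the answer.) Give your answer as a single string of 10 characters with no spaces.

Answer: CCCCCCCCCC

Derivation:
State after each event:
  event#1 t=0ms outcome=S: state=CLOSED
  event#2 t=1ms outcome=S: state=CLOSED
  event#3 t=5ms outcome=S: state=CLOSED
  event#4 t=8ms outcome=S: state=CLOSED
  event#5 t=11ms outcome=S: state=CLOSED
  event#6 t=13ms outcome=F: state=CLOSED
  event#7 t=15ms outcome=S: state=CLOSED
  event#8 t=18ms outcome=S: state=CLOSED
  event#9 t=20ms outcome=F: state=CLOSED
  event#10 t=22ms outcome=S: state=CLOSED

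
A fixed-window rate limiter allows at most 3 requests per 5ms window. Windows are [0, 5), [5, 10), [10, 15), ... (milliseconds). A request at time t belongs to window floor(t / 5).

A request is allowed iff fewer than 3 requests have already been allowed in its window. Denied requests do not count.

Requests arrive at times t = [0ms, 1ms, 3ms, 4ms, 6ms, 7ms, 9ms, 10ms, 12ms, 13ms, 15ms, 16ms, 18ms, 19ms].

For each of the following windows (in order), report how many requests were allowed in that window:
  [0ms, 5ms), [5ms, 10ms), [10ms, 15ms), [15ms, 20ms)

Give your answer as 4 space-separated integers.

Answer: 3 3 3 3

Derivation:
Processing requests:
  req#1 t=0ms (window 0): ALLOW
  req#2 t=1ms (window 0): ALLOW
  req#3 t=3ms (window 0): ALLOW
  req#4 t=4ms (window 0): DENY
  req#5 t=6ms (window 1): ALLOW
  req#6 t=7ms (window 1): ALLOW
  req#7 t=9ms (window 1): ALLOW
  req#8 t=10ms (window 2): ALLOW
  req#9 t=12ms (window 2): ALLOW
  req#10 t=13ms (window 2): ALLOW
  req#11 t=15ms (window 3): ALLOW
  req#12 t=16ms (window 3): ALLOW
  req#13 t=18ms (window 3): ALLOW
  req#14 t=19ms (window 3): DENY

Allowed counts by window: 3 3 3 3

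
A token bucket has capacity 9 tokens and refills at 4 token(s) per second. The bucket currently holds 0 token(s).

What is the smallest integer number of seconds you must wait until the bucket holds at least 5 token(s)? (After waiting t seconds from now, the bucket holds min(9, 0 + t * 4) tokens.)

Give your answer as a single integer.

Need 0 + t * 4 >= 5, so t >= 5/4.
Smallest integer t = ceil(5/4) = 2.

Answer: 2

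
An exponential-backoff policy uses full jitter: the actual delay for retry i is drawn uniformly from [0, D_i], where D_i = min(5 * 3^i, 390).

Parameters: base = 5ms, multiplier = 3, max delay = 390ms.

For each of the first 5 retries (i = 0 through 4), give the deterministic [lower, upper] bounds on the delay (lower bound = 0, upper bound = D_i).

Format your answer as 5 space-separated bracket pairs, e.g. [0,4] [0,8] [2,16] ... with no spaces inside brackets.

Answer: [0,5] [0,15] [0,45] [0,135] [0,390]

Derivation:
Computing bounds per retry:
  i=0: D_i=min(5*3^0,390)=5, bounds=[0,5]
  i=1: D_i=min(5*3^1,390)=15, bounds=[0,15]
  i=2: D_i=min(5*3^2,390)=45, bounds=[0,45]
  i=3: D_i=min(5*3^3,390)=135, bounds=[0,135]
  i=4: D_i=min(5*3^4,390)=390, bounds=[0,390]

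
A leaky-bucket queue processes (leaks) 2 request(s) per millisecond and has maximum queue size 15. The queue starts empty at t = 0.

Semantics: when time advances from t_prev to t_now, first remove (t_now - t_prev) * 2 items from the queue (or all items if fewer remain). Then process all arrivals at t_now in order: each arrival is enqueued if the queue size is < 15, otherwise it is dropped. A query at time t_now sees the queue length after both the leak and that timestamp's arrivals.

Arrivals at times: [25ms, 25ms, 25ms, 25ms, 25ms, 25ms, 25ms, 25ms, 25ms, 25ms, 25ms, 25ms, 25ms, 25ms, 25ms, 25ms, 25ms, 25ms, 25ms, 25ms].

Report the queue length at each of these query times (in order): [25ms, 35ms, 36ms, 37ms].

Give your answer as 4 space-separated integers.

Queue lengths at query times:
  query t=25ms: backlog = 15
  query t=35ms: backlog = 0
  query t=36ms: backlog = 0
  query t=37ms: backlog = 0

Answer: 15 0 0 0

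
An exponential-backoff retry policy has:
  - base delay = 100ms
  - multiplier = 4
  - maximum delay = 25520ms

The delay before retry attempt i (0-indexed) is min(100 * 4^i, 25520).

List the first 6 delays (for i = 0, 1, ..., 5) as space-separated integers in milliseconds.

Computing each delay:
  i=0: min(100*4^0, 25520) = 100
  i=1: min(100*4^1, 25520) = 400
  i=2: min(100*4^2, 25520) = 1600
  i=3: min(100*4^3, 25520) = 6400
  i=4: min(100*4^4, 25520) = 25520
  i=5: min(100*4^5, 25520) = 25520

Answer: 100 400 1600 6400 25520 25520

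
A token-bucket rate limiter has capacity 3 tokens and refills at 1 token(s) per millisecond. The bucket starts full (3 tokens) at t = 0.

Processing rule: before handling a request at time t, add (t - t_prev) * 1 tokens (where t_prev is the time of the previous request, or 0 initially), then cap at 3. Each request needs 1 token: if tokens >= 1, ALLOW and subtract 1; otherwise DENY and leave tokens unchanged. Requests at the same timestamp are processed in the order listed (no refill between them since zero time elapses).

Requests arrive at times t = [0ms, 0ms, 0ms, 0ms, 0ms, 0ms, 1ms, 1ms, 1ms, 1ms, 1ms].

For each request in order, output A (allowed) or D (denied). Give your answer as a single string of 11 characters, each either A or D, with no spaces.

Answer: AAADDDADDDD

Derivation:
Simulating step by step:
  req#1 t=0ms: ALLOW
  req#2 t=0ms: ALLOW
  req#3 t=0ms: ALLOW
  req#4 t=0ms: DENY
  req#5 t=0ms: DENY
  req#6 t=0ms: DENY
  req#7 t=1ms: ALLOW
  req#8 t=1ms: DENY
  req#9 t=1ms: DENY
  req#10 t=1ms: DENY
  req#11 t=1ms: DENY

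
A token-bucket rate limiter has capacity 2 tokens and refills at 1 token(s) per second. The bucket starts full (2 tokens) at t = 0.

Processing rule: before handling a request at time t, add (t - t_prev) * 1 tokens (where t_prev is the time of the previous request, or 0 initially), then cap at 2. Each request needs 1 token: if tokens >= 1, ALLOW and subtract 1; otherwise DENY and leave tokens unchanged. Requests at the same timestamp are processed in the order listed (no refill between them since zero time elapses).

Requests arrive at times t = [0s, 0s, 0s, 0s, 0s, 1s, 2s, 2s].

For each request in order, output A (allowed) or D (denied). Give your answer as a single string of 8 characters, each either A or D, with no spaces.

Answer: AADDDAAD

Derivation:
Simulating step by step:
  req#1 t=0s: ALLOW
  req#2 t=0s: ALLOW
  req#3 t=0s: DENY
  req#4 t=0s: DENY
  req#5 t=0s: DENY
  req#6 t=1s: ALLOW
  req#7 t=2s: ALLOW
  req#8 t=2s: DENY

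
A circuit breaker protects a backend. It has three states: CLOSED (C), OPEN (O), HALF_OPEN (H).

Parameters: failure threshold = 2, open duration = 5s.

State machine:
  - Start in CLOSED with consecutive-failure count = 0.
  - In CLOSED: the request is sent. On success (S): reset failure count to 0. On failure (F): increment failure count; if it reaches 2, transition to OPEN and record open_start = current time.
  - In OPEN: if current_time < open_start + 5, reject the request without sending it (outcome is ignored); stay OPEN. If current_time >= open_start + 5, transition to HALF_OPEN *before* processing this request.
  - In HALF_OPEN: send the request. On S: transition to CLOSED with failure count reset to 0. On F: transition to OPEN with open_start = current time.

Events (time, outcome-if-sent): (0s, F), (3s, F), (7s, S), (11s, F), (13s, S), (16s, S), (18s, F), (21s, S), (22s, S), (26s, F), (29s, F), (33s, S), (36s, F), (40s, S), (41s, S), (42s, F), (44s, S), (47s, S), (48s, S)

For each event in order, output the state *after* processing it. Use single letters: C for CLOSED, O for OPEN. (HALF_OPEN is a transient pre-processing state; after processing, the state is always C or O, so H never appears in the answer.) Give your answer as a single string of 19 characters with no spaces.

State after each event:
  event#1 t=0s outcome=F: state=CLOSED
  event#2 t=3s outcome=F: state=OPEN
  event#3 t=7s outcome=S: state=OPEN
  event#4 t=11s outcome=F: state=OPEN
  event#5 t=13s outcome=S: state=OPEN
  event#6 t=16s outcome=S: state=CLOSED
  event#7 t=18s outcome=F: state=CLOSED
  event#8 t=21s outcome=S: state=CLOSED
  event#9 t=22s outcome=S: state=CLOSED
  event#10 t=26s outcome=F: state=CLOSED
  event#11 t=29s outcome=F: state=OPEN
  event#12 t=33s outcome=S: state=OPEN
  event#13 t=36s outcome=F: state=OPEN
  event#14 t=40s outcome=S: state=OPEN
  event#15 t=41s outcome=S: state=CLOSED
  event#16 t=42s outcome=F: state=CLOSED
  event#17 t=44s outcome=S: state=CLOSED
  event#18 t=47s outcome=S: state=CLOSED
  event#19 t=48s outcome=S: state=CLOSED

Answer: COOOOCCCCCOOOOCCCCC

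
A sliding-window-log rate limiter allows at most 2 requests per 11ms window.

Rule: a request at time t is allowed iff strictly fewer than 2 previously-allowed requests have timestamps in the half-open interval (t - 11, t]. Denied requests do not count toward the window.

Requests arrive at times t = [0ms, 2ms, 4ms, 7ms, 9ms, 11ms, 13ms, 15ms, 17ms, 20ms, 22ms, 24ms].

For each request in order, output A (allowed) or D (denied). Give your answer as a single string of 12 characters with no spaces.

Tracking allowed requests in the window:
  req#1 t=0ms: ALLOW
  req#2 t=2ms: ALLOW
  req#3 t=4ms: DENY
  req#4 t=7ms: DENY
  req#5 t=9ms: DENY
  req#6 t=11ms: ALLOW
  req#7 t=13ms: ALLOW
  req#8 t=15ms: DENY
  req#9 t=17ms: DENY
  req#10 t=20ms: DENY
  req#11 t=22ms: ALLOW
  req#12 t=24ms: ALLOW

Answer: AADDDAADDDAA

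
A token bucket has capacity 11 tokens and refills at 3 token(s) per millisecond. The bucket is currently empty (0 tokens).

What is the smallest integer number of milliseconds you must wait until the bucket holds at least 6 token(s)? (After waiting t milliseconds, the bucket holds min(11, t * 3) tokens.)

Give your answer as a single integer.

Need t * 3 >= 6, so t >= 6/3.
Smallest integer t = ceil(6/3) = 2.

Answer: 2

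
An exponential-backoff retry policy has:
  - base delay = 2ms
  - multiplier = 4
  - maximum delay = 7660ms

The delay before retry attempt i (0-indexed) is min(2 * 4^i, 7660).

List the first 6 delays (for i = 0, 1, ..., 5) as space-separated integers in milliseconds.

Answer: 2 8 32 128 512 2048

Derivation:
Computing each delay:
  i=0: min(2*4^0, 7660) = 2
  i=1: min(2*4^1, 7660) = 8
  i=2: min(2*4^2, 7660) = 32
  i=3: min(2*4^3, 7660) = 128
  i=4: min(2*4^4, 7660) = 512
  i=5: min(2*4^5, 7660) = 2048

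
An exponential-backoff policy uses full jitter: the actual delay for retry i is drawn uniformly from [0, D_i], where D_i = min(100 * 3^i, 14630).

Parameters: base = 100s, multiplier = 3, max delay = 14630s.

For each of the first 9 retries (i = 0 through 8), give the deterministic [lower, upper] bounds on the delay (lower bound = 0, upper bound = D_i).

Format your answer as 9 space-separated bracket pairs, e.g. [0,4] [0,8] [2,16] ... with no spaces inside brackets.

Computing bounds per retry:
  i=0: D_i=min(100*3^0,14630)=100, bounds=[0,100]
  i=1: D_i=min(100*3^1,14630)=300, bounds=[0,300]
  i=2: D_i=min(100*3^2,14630)=900, bounds=[0,900]
  i=3: D_i=min(100*3^3,14630)=2700, bounds=[0,2700]
  i=4: D_i=min(100*3^4,14630)=8100, bounds=[0,8100]
  i=5: D_i=min(100*3^5,14630)=14630, bounds=[0,14630]
  i=6: D_i=min(100*3^6,14630)=14630, bounds=[0,14630]
  i=7: D_i=min(100*3^7,14630)=14630, bounds=[0,14630]
  i=8: D_i=min(100*3^8,14630)=14630, bounds=[0,14630]

Answer: [0,100] [0,300] [0,900] [0,2700] [0,8100] [0,14630] [0,14630] [0,14630] [0,14630]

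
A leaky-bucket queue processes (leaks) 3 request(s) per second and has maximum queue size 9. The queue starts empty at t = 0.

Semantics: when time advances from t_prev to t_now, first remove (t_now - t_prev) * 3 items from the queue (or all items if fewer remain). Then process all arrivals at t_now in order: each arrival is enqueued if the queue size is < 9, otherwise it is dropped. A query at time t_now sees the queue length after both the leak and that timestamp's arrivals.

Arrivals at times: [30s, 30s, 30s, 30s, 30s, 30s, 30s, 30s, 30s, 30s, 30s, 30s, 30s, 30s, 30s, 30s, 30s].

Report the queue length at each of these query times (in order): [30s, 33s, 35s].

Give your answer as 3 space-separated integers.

Answer: 9 0 0

Derivation:
Queue lengths at query times:
  query t=30s: backlog = 9
  query t=33s: backlog = 0
  query t=35s: backlog = 0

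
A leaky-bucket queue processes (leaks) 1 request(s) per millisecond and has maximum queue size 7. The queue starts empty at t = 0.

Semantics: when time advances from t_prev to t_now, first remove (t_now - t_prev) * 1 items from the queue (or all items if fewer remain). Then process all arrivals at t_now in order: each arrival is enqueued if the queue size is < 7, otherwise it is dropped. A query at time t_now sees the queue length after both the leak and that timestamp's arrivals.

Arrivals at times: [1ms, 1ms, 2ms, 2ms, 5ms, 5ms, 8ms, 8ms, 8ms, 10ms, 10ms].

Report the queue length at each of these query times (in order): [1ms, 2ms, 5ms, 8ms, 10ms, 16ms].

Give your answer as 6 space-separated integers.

Answer: 2 3 2 3 3 0

Derivation:
Queue lengths at query times:
  query t=1ms: backlog = 2
  query t=2ms: backlog = 3
  query t=5ms: backlog = 2
  query t=8ms: backlog = 3
  query t=10ms: backlog = 3
  query t=16ms: backlog = 0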